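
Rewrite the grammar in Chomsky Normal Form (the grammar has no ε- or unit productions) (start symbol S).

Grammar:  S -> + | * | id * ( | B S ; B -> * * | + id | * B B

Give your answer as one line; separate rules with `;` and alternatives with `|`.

S -> + | * | X1 Y1 | B S; B -> X2 X2 | X4 X1 | X2 Y2; X1 -> id; X2 -> *; X3 -> (; X4 -> +; Y1 -> X2 X3; Y2 -> B B

Introduce a nonterminal for each terminal appearing in a rule of length ≥ 2: X1 → id, X2 → *, X3 → (, X4 → +.
Binarize each right-hand side of length ≥ 3 by chaining fresh nonterminals (Y1, Y2, …): affected rules were S → X1 X2 X3; B → X2 B B.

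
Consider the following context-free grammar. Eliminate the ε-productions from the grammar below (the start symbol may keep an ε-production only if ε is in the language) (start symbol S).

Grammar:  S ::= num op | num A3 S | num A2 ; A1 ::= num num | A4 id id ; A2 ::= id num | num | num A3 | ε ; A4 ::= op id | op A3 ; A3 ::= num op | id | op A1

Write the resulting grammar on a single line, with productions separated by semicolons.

S ::= num op | num A3 S | num A2 | num; A1 ::= num num | A4 id id; A2 ::= id num | num | num A3; A4 ::= op id | op A3; A3 ::= num op | id | op A1

The nullable symbols are {A2}.
ε ∉ L(G), so no ε-production is kept.
Add the nullable-subset variants: S → num A2 gives num A2 | num.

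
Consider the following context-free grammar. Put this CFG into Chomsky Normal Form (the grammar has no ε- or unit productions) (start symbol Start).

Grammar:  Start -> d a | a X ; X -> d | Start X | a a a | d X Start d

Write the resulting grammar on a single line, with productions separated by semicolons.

Introduce a nonterminal for each terminal appearing in a rule of length ≥ 2: X1 → d, X2 → a.
Binarize each right-hand side of length ≥ 3 by chaining fresh nonterminals (Y1, Y2, …): affected rules were X → X2 X2 X2; X → X1 X Start X1.

Start -> X1 X2 | X2 X; X -> d | Start X | X2 Y1 | X1 Y2; X1 -> d; X2 -> a; Y1 -> X2 X2; Y2 -> X Y3; Y3 -> Start X1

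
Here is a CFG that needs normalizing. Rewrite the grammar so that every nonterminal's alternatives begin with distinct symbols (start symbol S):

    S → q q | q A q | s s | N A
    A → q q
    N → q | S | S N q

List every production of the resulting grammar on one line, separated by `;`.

S has alternatives sharing prefix 'q': factor to S → q S' with S' → q | A q.
N has alternatives sharing prefix 'S': factor to N → S N' with N' → ε | N q.

S → s s | N A | q S'; A → q q; N → q | S N'; S' → q | A q; N' → epsilon | N q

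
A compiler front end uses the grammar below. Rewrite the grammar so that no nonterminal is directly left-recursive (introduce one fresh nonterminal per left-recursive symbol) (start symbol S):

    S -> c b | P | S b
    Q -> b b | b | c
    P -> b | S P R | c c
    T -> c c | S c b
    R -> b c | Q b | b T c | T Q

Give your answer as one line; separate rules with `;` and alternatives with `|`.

Left recursion appears on S.
For S: α = {b}, β = {c b, P}. Rewrite as S → β S' and S' → α S' | ε.

S -> c b S' | P S'; Q -> b b | b | c; P -> b | S P R | c c; T -> c c | S c b; R -> b c | Q b | b T c | T Q; S' -> b S' | ε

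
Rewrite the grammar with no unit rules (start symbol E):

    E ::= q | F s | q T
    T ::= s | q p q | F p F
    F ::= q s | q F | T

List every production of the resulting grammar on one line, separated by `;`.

E ::= q | F s | q T; T ::= s | q p q | F p F; F ::= q s | q F | s | q p q | F p F

Unit pairs: F ⇒* {T}.
For each unit pair (A, B), copy every non-unit production of B to A, then drop all unit productions.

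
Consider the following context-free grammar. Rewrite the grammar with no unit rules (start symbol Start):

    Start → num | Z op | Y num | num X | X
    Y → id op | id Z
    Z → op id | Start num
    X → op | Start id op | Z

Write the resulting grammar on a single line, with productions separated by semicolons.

Start → op id | Start num | num | Z op | Y num | num X | op | Start id op; Y → id op | id Z; Z → op id | Start num; X → op id | Start num | op | Start id op

Unit pairs: Start ⇒* {X, Z}; X ⇒* {Z}.
For every A with A ⇒* B via unit rules, add B's non-unit alternatives to A; then delete every rule of the form X → Y.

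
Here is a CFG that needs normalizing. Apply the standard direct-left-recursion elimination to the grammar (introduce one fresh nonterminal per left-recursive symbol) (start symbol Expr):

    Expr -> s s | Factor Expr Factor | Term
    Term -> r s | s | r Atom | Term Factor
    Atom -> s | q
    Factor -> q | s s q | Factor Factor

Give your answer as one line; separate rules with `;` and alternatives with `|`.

Directly left-recursive nonterminals: Term, Factor.
For Term: α = {Factor}, β = {r s, s, r Atom}. Rewrite as Term → β Term1 and Term1 → α Term1 | ε.
For Factor: α = {Factor}, β = {q, s s q}. Rewrite as Factor → β Factor1 and Factor1 → α Factor1 | ε.

Expr -> s s | Factor Expr Factor | Term; Term -> r s Term1 | s Term1 | r Atom Term1; Atom -> s | q; Factor -> q Factor1 | s s q Factor1; Term1 -> Factor Term1 | ε; Factor1 -> Factor Factor1 | ε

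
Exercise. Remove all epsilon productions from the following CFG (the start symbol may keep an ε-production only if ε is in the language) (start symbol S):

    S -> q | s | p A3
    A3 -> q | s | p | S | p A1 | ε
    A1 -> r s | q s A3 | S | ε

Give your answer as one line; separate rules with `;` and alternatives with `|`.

Nullable nonterminals: {A1, A3}.
ε ∉ L(G), so no ε-production is kept.
Add the nullable-subset variants: S → p A3 gives p A3 | p. A1 → q s A3 gives q s A3 | q s.

S -> q | s | p A3 | p; A3 -> q | s | p | S | p A1; A1 -> r s | q s A3 | q s | S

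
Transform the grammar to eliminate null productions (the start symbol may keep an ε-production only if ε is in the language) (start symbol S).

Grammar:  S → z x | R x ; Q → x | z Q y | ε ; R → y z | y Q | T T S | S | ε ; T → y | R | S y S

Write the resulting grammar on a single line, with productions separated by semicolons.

Nullable nonterminals: {Q, R, T}.
ε ∉ L(G), so no ε-production is kept.
Expand every rule over subsets of its nullable positions: S → R x gives R x | x. Q → z Q y gives z Q y | z y. R → y Q gives y Q | y. R → T T S gives T T S | T S | S.

S → z x | R x | x; Q → x | z Q y | z y; R → y z | y Q | y | T T S | T S | S; T → y | R | S y S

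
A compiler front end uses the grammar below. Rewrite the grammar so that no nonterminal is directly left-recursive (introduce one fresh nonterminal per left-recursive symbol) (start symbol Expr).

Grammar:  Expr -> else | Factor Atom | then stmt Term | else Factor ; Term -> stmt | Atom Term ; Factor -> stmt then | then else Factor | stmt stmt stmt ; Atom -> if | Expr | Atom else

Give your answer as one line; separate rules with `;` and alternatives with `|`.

Expr -> else | Factor Atom | then stmt Term | else Factor; Term -> stmt | Atom Term; Factor -> stmt then | then else Factor | stmt stmt stmt; Atom -> if Atom1 | Expr Atom1; Atom1 -> else Atom1 | ε

Directly left-recursive nonterminal: Atom.
For Atom: α = {else}, β = {if, Expr}. Rewrite as Atom → β Atom1 and Atom1 → α Atom1 | ε.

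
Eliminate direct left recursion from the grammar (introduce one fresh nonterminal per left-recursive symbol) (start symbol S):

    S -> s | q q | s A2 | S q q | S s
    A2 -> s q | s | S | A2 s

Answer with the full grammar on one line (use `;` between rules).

Directly left-recursive nonterminals: S, A2.
For S: α = {q q, s}, β = {s, q q, s A2}. Rewrite as S → β S' and S' → α S' | ε.
For A2: α = {s}, β = {s q, s, S}. Rewrite as A2 → β A2' and A2' → α A2' | ε.

S -> s S' | q q S' | s A2 S'; A2 -> s q A2' | s A2' | S A2'; S' -> q q S' | s S' | ε; A2' -> s A2' | ε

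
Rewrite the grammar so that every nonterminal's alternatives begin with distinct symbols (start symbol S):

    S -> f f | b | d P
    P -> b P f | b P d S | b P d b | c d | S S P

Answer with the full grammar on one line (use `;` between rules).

S -> f f | b | d P; P -> c d | S S P | b P P'; P' -> f | d P''; P'' -> S | b

P has alternatives sharing prefix 'b P': factor to P → b P P' with P' → f | d S | d b.
P' has alternatives sharing prefix 'd': factor to P' → d P'' with P'' → S | b.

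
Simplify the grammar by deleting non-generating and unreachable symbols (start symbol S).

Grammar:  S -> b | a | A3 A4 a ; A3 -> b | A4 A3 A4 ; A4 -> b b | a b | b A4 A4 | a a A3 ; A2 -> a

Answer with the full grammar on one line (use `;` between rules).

Generating nonterminals: {A2, A3, A4, S}.
Reachable from S after that: {A3, A4, S}.
Removed useless symbols: {A2} and every production mentioning them.

S -> b | a | A3 A4 a; A3 -> b | A4 A3 A4; A4 -> b b | a b | b A4 A4 | a a A3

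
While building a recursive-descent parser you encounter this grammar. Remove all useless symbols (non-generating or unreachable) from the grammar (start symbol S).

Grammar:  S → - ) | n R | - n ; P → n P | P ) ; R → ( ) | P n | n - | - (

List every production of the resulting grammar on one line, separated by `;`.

Generating nonterminals: {R, S}.
Reachable from S after that: {R, S}.
Removed useless symbols: {P} and every production mentioning them.

S → - ) | n R | - n; R → ( ) | n - | - (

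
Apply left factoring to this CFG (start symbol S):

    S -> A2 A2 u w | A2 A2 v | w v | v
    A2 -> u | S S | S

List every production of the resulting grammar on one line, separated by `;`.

S -> w v | v | A2 A2 S'; A2 -> u | S A2'; S' -> u w | v; A2' -> S | ε

S has alternatives sharing prefix 'A2 A2': factor to S → A2 A2 S' with S' → u w | v.
A2 has alternatives sharing prefix 'S': factor to A2 → S A2' with A2' → S | ε.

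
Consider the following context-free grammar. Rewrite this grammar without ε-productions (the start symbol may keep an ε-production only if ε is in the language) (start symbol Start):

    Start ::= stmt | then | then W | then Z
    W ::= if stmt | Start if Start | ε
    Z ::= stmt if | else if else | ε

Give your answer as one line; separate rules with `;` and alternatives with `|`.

Start ::= stmt | then | then W | then Z; W ::= if stmt | Start if Start; Z ::= stmt if | else if else

Nullable set = {W, Z}.
ε ∉ L(G), so no ε-production is kept.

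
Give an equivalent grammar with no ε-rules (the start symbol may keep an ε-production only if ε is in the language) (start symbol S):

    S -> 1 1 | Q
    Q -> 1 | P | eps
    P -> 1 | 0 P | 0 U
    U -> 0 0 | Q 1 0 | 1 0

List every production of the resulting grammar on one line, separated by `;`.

S -> 1 1 | Q | eps; Q -> 1 | P; P -> 1 | 0 P | 0 U; U -> 0 0 | Q 1 0 | 1 0

Nullable nonterminals: {Q, S}.
ε ∈ L(G) since S is nullable, so keep S → ε.
Add the nullable-subset variants: U → Q 1 0 gives Q 1 0 | 1 0.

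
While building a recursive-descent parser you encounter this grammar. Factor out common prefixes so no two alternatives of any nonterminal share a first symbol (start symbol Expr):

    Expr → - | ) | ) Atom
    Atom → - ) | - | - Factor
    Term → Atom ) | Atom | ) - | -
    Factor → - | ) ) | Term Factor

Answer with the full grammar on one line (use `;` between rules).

Expr has alternatives sharing prefix ')': factor to Expr → ) Expr1 with Expr1 → ε | Atom.
Atom has alternatives sharing prefix '-': factor to Atom → - Atom1 with Atom1 → ) | ε | Factor.
Term has alternatives sharing prefix 'Atom': factor to Term → Atom Term1 with Term1 → ) | ε.

Expr → - | ) Expr1; Atom → - Atom1; Term → ) - | - | Atom Term1; Factor → - | ) ) | Term Factor; Expr1 → ε | Atom; Atom1 → ) | ε | Factor; Term1 → ) | ε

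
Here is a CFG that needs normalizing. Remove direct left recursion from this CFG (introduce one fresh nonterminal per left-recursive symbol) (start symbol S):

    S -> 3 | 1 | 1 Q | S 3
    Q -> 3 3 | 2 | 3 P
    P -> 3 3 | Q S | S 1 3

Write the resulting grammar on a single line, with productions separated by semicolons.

S -> 3 S' | 1 S' | 1 Q S'; Q -> 3 3 | 2 | 3 P; P -> 3 3 | Q S | S 1 3; S' -> 3 S' | epsilon

S is directly left-recursive.
For S: α = {3}, β = {3, 1, 1 Q}. Rewrite as S → β S' and S' → α S' | ε.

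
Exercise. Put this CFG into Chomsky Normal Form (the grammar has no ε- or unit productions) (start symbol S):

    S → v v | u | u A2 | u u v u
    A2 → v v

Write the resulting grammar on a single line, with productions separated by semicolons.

Introduce a nonterminal for each terminal appearing in a rule of length ≥ 2: X1 → v, X2 → u.
Binarize each right-hand side of length ≥ 3 by chaining fresh nonterminals (Y1, Y2, …): affected rules were S → X2 X2 X1 X2.

S → X1 X1 | u | X2 A2 | X2 Y1; A2 → X1 X1; X1 → v; X2 → u; Y1 → X2 Y2; Y2 → X1 X2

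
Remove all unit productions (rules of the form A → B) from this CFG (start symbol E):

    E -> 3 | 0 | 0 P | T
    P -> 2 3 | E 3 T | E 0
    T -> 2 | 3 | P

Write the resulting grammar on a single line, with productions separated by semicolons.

Unit pairs: E ⇒* {P, T}; T ⇒* {P}.
For every A with A ⇒* B via unit rules, add B's non-unit alternatives to A; then delete every rule of the form X → Y.

E -> 3 | 0 | 0 P | 2 3 | E 3 T | E 0 | 2; P -> 2 3 | E 3 T | E 0; T -> 2 3 | E 3 T | E 0 | 2 | 3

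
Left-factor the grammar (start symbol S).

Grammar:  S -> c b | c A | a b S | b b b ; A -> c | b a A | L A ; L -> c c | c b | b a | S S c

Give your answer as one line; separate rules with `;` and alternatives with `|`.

S has alternatives sharing prefix 'c': factor to S → c S' with S' → b | A.
L has alternatives sharing prefix 'c': factor to L → c L' with L' → c | b.

S -> a b S | b b b | c S'; A -> c | b a A | L A; L -> b a | S S c | c L'; S' -> b | A; L' -> c | b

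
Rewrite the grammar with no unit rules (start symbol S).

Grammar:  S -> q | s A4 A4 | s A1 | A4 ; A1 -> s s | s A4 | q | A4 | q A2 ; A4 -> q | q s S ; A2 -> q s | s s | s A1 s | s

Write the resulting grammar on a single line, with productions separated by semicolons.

S -> q | q s S | s A4 A4 | s A1; A1 -> q | q s S | s s | s A4 | q A2; A4 -> q | q s S; A2 -> q s | s s | s A1 s | s

Unit pairs: A1 ⇒* {A4}; S ⇒* {A4}.
For each unit pair (A, B), copy every non-unit production of B to A, then drop all unit productions.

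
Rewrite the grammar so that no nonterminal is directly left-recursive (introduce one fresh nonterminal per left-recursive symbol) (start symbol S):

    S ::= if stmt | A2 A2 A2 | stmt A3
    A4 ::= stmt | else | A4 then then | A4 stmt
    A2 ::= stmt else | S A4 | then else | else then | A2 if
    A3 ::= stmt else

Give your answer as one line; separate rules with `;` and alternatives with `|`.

Left recursion appears on A4, A2.
For A4: α = {then then, stmt}, β = {stmt, else}. Rewrite as A4 → β A4' and A4' → α A4' | ε.
For A2: α = {if}, β = {stmt else, S A4, then else, else then}. Rewrite as A2 → β A2' and A2' → α A2' | ε.

S ::= if stmt | A2 A2 A2 | stmt A3; A4 ::= stmt A4' | else A4'; A2 ::= stmt else A2' | S A4 A2' | then else A2' | else then A2'; A3 ::= stmt else; A4' ::= then then A4' | stmt A4' | ε; A2' ::= if A2' | ε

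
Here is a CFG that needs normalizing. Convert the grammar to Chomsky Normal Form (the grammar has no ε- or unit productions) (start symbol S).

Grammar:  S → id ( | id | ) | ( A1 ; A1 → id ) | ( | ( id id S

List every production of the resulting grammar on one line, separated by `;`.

S → X1 X2 | id | ) | X2 A1; A1 → X1 X3 | ( | X2 Y1; X1 → id; X2 → (; X3 → ); Y1 → X1 Y2; Y2 → X1 S

Introduce a nonterminal for each terminal appearing in a rule of length ≥ 2: X1 → id, X2 → (, X3 → ).
Binarize each right-hand side of length ≥ 3 by chaining fresh nonterminals (Y1, Y2, …): affected rules were A1 → X2 X1 X1 S.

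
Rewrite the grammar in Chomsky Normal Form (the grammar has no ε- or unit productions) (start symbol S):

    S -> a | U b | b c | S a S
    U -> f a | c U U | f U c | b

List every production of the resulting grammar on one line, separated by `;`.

Introduce a nonterminal for each terminal appearing in a rule of length ≥ 2: X1 → b, X2 → c, X3 → a, X4 → f.
Binarize each right-hand side of length ≥ 3 by chaining fresh nonterminals (Y1, Y2, …): affected rules were S → S X3 S; U → X2 U U; U → X4 U X2.

S -> a | U X1 | X1 X2 | S Y1; U -> X4 X3 | X2 Y2 | X4 Y3 | b; X1 -> b; X2 -> c; X3 -> a; X4 -> f; Y1 -> X3 S; Y2 -> U U; Y3 -> U X2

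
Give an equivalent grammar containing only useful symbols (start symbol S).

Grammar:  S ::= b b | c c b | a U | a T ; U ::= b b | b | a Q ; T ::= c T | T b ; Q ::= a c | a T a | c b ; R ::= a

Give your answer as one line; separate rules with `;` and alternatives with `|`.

Generating nonterminals: {Q, R, S, U}.
Reachable from S after that: {Q, S, U}.
Removed useless symbols: {R, T} and every production mentioning them.

S ::= b b | c c b | a U; U ::= b b | b | a Q; Q ::= a c | c b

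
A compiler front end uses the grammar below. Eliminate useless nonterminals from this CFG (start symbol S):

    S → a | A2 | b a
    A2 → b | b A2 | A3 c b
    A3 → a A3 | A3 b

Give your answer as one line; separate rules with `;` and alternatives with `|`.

S → a | A2 | b a; A2 → b | b A2

Generating nonterminals: {A2, S}.
Reachable from S after that: {A2, S}.
Removed useless symbols: {A3} and every production mentioning them.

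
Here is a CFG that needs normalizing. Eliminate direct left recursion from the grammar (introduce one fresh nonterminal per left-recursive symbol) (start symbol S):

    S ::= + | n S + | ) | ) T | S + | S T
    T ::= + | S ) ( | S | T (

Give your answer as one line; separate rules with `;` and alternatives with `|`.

S ::= + S' | n S + S' | ) S' | ) T S'; T ::= + T' | S ) ( T' | S T'; S' ::= + S' | T S' | ε; T' ::= ( T' | ε

Directly left-recursive nonterminals: S, T.
For S: α = {+, T}, β = {+, n S +, ), ) T}. Rewrite as S → β S' and S' → α S' | ε.
For T: α = {(}, β = {+, S ) (, S}. Rewrite as T → β T' and T' → α T' | ε.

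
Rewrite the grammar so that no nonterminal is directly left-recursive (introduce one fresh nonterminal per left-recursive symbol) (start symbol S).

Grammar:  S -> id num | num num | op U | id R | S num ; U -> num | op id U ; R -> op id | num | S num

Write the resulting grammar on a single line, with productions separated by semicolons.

S is directly left-recursive.
For S: α = {num}, β = {id num, num num, op U, id R}. Rewrite as S → β S' and S' → α S' | ε.

S -> id num S' | num num S' | op U S' | id R S'; U -> num | op id U; R -> op id | num | S num; S' -> num S' | eps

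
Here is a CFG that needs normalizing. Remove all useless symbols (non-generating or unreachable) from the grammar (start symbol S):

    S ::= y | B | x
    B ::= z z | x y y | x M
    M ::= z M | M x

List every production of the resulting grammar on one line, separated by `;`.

Generating nonterminals: {B, S}.
Reachable from S after that: {B, S}.
Removed useless symbols: {M} and every production mentioning them.

S ::= y | B | x; B ::= z z | x y y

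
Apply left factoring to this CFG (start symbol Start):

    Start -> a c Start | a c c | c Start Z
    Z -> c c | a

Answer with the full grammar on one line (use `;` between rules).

Start -> c Start Z | a c Start1; Z -> c c | a; Start1 -> Start | c

Start has alternatives sharing prefix 'a c': factor to Start → a c Start1 with Start1 → Start | c.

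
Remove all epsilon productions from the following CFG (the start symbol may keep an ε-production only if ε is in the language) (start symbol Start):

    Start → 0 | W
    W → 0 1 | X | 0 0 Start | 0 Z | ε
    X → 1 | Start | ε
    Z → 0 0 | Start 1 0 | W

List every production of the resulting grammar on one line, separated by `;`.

The nullable symbols are {Start, W, X, Z}.
ε ∈ L(G) since Start is nullable, so keep Start → ε.
Expand every rule over subsets of its nullable positions: W → 0 0 Start gives 0 0 Start | 0 0. W → 0 Z gives 0 Z | 0. Z → Start 1 0 gives Start 1 0 | 1 0.

Start → 0 | W | ε; W → 0 1 | X | 0 0 Start | 0 0 | 0 Z | 0; X → 1 | Start; Z → 0 0 | Start 1 0 | 1 0 | W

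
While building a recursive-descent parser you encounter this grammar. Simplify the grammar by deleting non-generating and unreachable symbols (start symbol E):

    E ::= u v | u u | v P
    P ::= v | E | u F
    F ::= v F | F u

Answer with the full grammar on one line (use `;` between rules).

E ::= u v | u u | v P; P ::= v | E

Generating nonterminals: {E, P}.
Reachable from E after that: {E, P}.
Removed useless symbols: {F} and every production mentioning them.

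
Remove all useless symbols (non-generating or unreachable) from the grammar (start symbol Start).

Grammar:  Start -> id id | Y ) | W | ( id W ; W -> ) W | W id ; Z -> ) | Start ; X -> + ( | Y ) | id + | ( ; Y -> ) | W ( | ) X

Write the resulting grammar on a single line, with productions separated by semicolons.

Generating nonterminals: {Start, X, Y, Z}.
Reachable from Start after that: {Start, X, Y}.
Removed useless symbols: {W, Z} and every production mentioning them.

Start -> id id | Y ); X -> + ( | Y ) | id + | (; Y -> ) | ) X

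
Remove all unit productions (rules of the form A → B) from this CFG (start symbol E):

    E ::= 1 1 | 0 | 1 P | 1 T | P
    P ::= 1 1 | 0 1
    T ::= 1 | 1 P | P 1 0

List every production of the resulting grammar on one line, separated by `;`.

Unit pairs: E ⇒* {P}.
For each unit pair (A, B), copy every non-unit production of B to A, then drop all unit productions.

E ::= 1 1 | 0 | 1 P | 1 T | 0 1; P ::= 1 1 | 0 1; T ::= 1 | 1 P | P 1 0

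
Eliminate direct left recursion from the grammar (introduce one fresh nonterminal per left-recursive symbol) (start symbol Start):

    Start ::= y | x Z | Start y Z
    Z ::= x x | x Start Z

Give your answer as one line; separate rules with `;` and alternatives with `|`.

Start is directly left-recursive.
For Start: α = {y Z}, β = {y, x Z}. Rewrite as Start → β Start1 and Start1 → α Start1 | ε.

Start ::= y Start1 | x Z Start1; Z ::= x x | x Start Z; Start1 ::= y Z Start1 | ε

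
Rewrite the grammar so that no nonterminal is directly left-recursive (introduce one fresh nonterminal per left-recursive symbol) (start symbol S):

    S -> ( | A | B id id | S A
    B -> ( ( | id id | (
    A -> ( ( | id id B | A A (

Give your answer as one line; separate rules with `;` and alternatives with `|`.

Left recursion appears on S, A.
For S: α = {A}, β = {(, A, B id id}. Rewrite as S → β S' and S' → α S' | ε.
For A: α = {A (}, β = {( (, id id B}. Rewrite as A → β A' and A' → α A' | ε.

S -> ( S' | A S' | B id id S'; B -> ( ( | id id | (; A -> ( ( A' | id id B A'; S' -> A S' | ε; A' -> A ( A' | ε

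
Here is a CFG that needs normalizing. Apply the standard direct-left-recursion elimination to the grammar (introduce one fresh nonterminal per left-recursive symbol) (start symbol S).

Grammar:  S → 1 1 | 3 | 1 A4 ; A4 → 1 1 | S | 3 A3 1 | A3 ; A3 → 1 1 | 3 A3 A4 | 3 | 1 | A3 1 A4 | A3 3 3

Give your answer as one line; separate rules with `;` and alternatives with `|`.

A3 is directly left-recursive.
For A3: α = {1 A4, 3 3}, β = {1 1, 3 A3 A4, 3, 1}. Rewrite as A3 → β A3' and A3' → α A3' | ε.

S → 1 1 | 3 | 1 A4; A4 → 1 1 | S | 3 A3 1 | A3; A3 → 1 1 A3' | 3 A3 A4 A3' | 3 A3' | 1 A3'; A3' → 1 A4 A3' | 3 3 A3' | ε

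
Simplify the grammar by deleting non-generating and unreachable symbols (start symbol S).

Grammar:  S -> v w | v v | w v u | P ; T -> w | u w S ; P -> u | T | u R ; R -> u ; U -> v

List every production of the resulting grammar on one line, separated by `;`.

Generating nonterminals: {P, R, S, T, U}.
Reachable from S after that: {P, R, S, T}.
Removed useless symbols: {U} and every production mentioning them.

S -> v w | v v | w v u | P; T -> w | u w S; P -> u | T | u R; R -> u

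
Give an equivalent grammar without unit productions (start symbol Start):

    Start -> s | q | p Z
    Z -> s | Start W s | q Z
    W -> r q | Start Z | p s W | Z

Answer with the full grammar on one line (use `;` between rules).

Start -> s | q | p Z; Z -> s | Start W s | q Z; W -> s | Start W s | q Z | r q | Start Z | p s W

Unit pairs: W ⇒* {Z}.
For every A with A ⇒* B via unit rules, add B's non-unit alternatives to A; then delete every rule of the form X → Y.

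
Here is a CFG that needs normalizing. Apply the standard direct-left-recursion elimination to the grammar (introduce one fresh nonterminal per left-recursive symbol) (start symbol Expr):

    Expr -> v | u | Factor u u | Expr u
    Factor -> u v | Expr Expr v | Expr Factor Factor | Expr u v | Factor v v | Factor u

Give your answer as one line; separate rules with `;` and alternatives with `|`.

Expr -> v Expr1 | u Expr1 | Factor u u Expr1; Factor -> u v Factor1 | Expr Expr v Factor1 | Expr Factor Factor Factor1 | Expr u v Factor1; Expr1 -> u Expr1 | ε; Factor1 -> v v Factor1 | u Factor1 | ε

Left recursion appears on Expr, Factor.
For Expr: α = {u}, β = {v, u, Factor u u}. Rewrite as Expr → β Expr1 and Expr1 → α Expr1 | ε.
For Factor: α = {v v, u}, β = {u v, Expr Expr v, Expr Factor Factor, Expr u v}. Rewrite as Factor → β Factor1 and Factor1 → α Factor1 | ε.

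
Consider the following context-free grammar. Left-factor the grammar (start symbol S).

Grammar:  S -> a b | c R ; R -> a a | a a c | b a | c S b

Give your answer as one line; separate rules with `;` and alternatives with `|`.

R has alternatives sharing prefix 'a a': factor to R → a a R' with R' → ε | c.

S -> a b | c R; R -> b a | c S b | a a R'; R' -> ε | c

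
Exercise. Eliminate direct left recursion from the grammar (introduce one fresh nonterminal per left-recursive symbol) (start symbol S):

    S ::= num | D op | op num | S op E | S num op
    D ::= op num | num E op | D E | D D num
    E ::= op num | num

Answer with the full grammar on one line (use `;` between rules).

Left recursion appears on S, D.
For S: α = {op E, num op}, β = {num, D op, op num}. Rewrite as S → β S' and S' → α S' | ε.
For D: α = {E, D num}, β = {op num, num E op}. Rewrite as D → β D' and D' → α D' | ε.

S ::= num S' | D op S' | op num S'; D ::= op num D' | num E op D'; E ::= op num | num; S' ::= op E S' | num op S' | ε; D' ::= E D' | D num D' | ε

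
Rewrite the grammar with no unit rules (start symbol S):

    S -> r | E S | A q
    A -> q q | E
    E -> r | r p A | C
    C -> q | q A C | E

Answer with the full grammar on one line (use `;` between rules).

S -> r | E S | A q; A -> r | r p A | q | q A C | q q; E -> r | r p A | q | q A C; C -> r | r p A | q | q A C

Unit pairs: A ⇒* {C, E}; C ⇒* {E}; E ⇒* {C}.
For each unit pair (A, B), copy every non-unit production of B to A, then drop all unit productions.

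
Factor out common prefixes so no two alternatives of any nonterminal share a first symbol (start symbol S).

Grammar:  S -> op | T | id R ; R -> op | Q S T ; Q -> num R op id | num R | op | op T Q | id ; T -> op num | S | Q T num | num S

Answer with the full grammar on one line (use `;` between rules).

S -> op | T | id R; R -> op | Q S T; Q -> id | num R Q' | op Q''; T -> op num | S | Q T num | num S; Q' -> op id | ε; Q'' -> ε | T Q

Q has alternatives sharing prefix 'num R': factor to Q → num R Q' with Q' → op id | ε.
Q has alternatives sharing prefix 'op': factor to Q → op Q'' with Q'' → ε | T Q.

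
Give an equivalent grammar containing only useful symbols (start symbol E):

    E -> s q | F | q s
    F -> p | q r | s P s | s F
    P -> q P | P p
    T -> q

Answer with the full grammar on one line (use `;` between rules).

Generating nonterminals: {E, F, T}.
Reachable from E after that: {E, F}.
Removed useless symbols: {P, T} and every production mentioning them.

E -> s q | F | q s; F -> p | q r | s F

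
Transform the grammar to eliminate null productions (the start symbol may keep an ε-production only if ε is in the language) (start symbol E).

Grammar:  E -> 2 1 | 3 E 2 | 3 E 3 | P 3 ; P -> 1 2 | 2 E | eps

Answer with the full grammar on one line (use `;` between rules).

Nullable set = {P}.
ε ∉ L(G), so no ε-production is kept.
Add the nullable-subset variants: E → P 3 gives P 3 | 3.

E -> 2 1 | 3 E 2 | 3 E 3 | P 3 | 3; P -> 1 2 | 2 E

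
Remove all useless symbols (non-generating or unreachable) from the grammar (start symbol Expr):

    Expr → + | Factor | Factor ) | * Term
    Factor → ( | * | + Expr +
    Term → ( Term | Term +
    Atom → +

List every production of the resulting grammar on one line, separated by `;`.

Expr → + | Factor | Factor ); Factor → ( | * | + Expr +

Generating nonterminals: {Atom, Expr, Factor}.
Reachable from Expr after that: {Expr, Factor}.
Removed useless symbols: {Atom, Term} and every production mentioning them.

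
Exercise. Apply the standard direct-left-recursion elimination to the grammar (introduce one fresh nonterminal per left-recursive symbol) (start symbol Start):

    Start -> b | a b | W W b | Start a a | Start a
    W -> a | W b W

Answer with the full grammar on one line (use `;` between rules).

Start, W are directly left-recursive.
For Start: α = {a a, a}, β = {b, a b, W W b}. Rewrite as Start → β Start1 and Start1 → α Start1 | ε.
For W: α = {b W}, β = {a}. Rewrite as W → β W1 and W1 → α W1 | ε.

Start -> b Start1 | a b Start1 | W W b Start1; W -> a W1; Start1 -> a a Start1 | a Start1 | ε; W1 -> b W W1 | ε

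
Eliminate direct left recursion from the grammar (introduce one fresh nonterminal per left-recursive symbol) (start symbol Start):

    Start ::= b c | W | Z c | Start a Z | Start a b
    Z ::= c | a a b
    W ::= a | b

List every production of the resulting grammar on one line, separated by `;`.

Start ::= b c Start1 | W Start1 | Z c Start1; Z ::= c | a a b; W ::= a | b; Start1 ::= a Z Start1 | a b Start1 | ε

Directly left-recursive nonterminal: Start.
For Start: α = {a Z, a b}, β = {b c, W, Z c}. Rewrite as Start → β Start1 and Start1 → α Start1 | ε.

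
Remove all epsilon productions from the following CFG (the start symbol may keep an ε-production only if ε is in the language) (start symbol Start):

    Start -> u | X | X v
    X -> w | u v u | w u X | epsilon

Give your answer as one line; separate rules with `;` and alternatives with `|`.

Nullable nonterminals: {Start, X}.
ε ∈ L(G) since Start is nullable, so keep Start → ε.
Add the nullable-subset variants: Start → X v gives X v | v. X → w u X gives w u X | w u.

Start -> u | X | X v | v | ε; X -> w | u v u | w u X | w u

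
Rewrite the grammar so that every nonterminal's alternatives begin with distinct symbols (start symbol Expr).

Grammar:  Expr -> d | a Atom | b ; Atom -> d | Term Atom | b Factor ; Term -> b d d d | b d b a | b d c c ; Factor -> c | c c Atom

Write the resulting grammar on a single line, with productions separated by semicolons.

Expr -> d | a Atom | b; Atom -> d | Term Atom | b Factor; Term -> b d Term1; Factor -> c Factor1; Term1 -> d d | b a | c c; Factor1 -> ε | c Atom

Term has alternatives sharing prefix 'b d': factor to Term → b d Term1 with Term1 → d d | b a | c c.
Factor has alternatives sharing prefix 'c': factor to Factor → c Factor1 with Factor1 → ε | c Atom.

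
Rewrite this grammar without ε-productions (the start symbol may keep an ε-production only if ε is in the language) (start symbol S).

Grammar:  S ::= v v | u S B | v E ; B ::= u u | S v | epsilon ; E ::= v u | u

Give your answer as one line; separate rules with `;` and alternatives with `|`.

S ::= v v | u S B | u S | v E; B ::= u u | S v; E ::= v u | u

Nullable set = {B}.
ε ∉ L(G), so no ε-production is kept.
Expand every rule over subsets of its nullable positions: S → u S B gives u S B | u S.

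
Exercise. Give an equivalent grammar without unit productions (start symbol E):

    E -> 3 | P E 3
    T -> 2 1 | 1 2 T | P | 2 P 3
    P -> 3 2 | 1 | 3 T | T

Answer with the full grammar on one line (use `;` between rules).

E -> 3 | P E 3; T -> 3 2 | 1 | 3 T | 2 1 | 1 2 T | 2 P 3; P -> 3 2 | 1 | 3 T | 2 1 | 1 2 T | 2 P 3

Unit pairs: P ⇒* {T}; T ⇒* {P}.
For each unit pair (A, B), copy every non-unit production of B to A, then drop all unit productions.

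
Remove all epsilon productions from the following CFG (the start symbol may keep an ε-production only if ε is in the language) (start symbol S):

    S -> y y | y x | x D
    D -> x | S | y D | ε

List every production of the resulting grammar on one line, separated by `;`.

Nullable set = {D}.
ε ∉ L(G), so no ε-production is kept.
Add the nullable-subset variants: S → x D gives x D | x. D → y D gives y D | y.

S -> y y | y x | x D | x; D -> x | S | y D | y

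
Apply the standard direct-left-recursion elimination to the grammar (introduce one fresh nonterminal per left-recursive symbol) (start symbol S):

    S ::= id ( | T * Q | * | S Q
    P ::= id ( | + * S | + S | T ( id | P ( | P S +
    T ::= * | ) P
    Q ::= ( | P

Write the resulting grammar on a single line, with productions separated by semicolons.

S ::= id ( S' | T * Q S' | * S'; P ::= id ( P' | + * S P' | + S P' | T ( id P'; T ::= * | ) P; Q ::= ( | P; S' ::= Q S' | ε; P' ::= ( P' | S + P' | ε

S, P are directly left-recursive.
For S: α = {Q}, β = {id (, T * Q, *}. Rewrite as S → β S' and S' → α S' | ε.
For P: α = {(, S +}, β = {id (, + * S, + S, T ( id}. Rewrite as P → β P' and P' → α P' | ε.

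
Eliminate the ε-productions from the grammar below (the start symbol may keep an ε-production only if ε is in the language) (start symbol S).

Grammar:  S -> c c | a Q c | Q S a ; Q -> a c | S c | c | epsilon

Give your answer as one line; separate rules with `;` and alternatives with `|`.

S -> c c | a Q c | a c | Q S a | S a; Q -> a c | S c | c

Nullable set = {Q}.
ε ∉ L(G), so no ε-production is kept.
Expand every rule over subsets of its nullable positions: S → a Q c gives a Q c | a c. S → Q S a gives Q S a | S a.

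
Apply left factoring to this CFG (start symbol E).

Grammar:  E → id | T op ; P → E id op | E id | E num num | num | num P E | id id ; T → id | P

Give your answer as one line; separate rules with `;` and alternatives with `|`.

E → id | T op; P → id id | E P' | num P''; T → id | P; P' → num num | id P'''; P'' → ε | P E; P''' → op | ε

P has alternatives sharing prefix 'E': factor to P → E P' with P' → id op | id | num num.
P has alternatives sharing prefix 'num': factor to P → num P'' with P'' → ε | P E.
P' has alternatives sharing prefix 'id': factor to P' → id P''' with P''' → op | ε.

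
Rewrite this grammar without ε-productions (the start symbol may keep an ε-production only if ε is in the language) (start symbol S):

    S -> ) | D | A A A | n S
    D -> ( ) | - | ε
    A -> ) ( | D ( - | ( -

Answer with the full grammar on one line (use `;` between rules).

The nullable symbols are {D, S}.
ε ∈ L(G) since S is nullable, so keep S → ε.
Add the nullable-subset variants: S → n S gives n S | n. A → D ( - gives D ( - | ( -.

S -> ) | D | A A A | n S | n | ε; D -> ( ) | -; A -> ) ( | D ( - | ( -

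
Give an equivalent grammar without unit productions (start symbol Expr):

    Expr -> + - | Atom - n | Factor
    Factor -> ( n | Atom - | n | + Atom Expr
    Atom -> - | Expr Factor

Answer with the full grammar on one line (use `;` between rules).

Expr -> ( n | Atom - | n | + Atom Expr | + - | Atom - n; Factor -> ( n | Atom - | n | + Atom Expr; Atom -> - | Expr Factor

Unit pairs: Expr ⇒* {Factor}.
For each unit pair (A, B), copy every non-unit production of B to A, then drop all unit productions.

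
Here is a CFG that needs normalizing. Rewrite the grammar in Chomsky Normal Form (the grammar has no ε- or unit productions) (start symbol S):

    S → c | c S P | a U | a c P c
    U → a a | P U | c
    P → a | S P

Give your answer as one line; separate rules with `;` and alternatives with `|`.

Introduce a nonterminal for each terminal appearing in a rule of length ≥ 2: X1 → c, X2 → a.
Binarize each right-hand side of length ≥ 3 by chaining fresh nonterminals (Y1, Y2, …): affected rules were S → X1 S P; S → X2 X1 P X1.

S → c | X1 Y1 | X2 U | X2 Y2; U → X2 X2 | P U | c; P → a | S P; X1 → c; X2 → a; Y1 → S P; Y2 → X1 Y3; Y3 → P X1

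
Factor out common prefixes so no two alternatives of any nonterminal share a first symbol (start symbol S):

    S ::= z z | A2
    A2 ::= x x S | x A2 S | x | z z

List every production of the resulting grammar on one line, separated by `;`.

S ::= z z | A2; A2 ::= z z | x A2'; A2' ::= x S | A2 S | ε

A2 has alternatives sharing prefix 'x': factor to A2 → x A2' with A2' → x S | A2 S | ε.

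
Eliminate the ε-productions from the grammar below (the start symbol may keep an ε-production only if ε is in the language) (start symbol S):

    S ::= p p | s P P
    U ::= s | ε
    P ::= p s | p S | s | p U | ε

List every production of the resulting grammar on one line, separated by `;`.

Nullable set = {P, U}.
ε ∉ L(G), so no ε-production is kept.
Add the nullable-subset variants: S → s P P gives s P P | s P | s. P → p U gives p U | p.

S ::= p p | s P P | s P | s; U ::= s; P ::= p s | p S | s | p U | p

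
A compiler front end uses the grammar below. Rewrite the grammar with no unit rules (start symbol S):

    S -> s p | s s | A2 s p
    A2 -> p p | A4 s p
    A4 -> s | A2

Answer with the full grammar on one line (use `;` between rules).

Unit pairs: A4 ⇒* {A2}.
For each unit pair (A, B), copy every non-unit production of B to A, then drop all unit productions.

S -> s p | s s | A2 s p; A2 -> p p | A4 s p; A4 -> s | p p | A4 s p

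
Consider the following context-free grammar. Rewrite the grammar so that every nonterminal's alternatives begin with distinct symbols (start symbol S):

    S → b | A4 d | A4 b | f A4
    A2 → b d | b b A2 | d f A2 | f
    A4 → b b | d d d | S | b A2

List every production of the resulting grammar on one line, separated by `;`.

S → b | f A4 | A4 S'; A2 → d f A2 | f | b A2'; A4 → d d d | S | b A4'; S' → d | b; A2' → d | b A2; A4' → b | A2

S has alternatives sharing prefix 'A4': factor to S → A4 S' with S' → d | b.
A2 has alternatives sharing prefix 'b': factor to A2 → b A2' with A2' → d | b A2.
A4 has alternatives sharing prefix 'b': factor to A4 → b A4' with A4' → b | A2.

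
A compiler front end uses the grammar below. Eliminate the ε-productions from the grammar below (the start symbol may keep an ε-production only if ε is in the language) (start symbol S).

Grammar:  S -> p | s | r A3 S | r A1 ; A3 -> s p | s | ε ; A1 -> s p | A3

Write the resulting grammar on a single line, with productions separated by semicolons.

S -> p | s | r A3 S | r S | r A1 | r; A3 -> s p | s; A1 -> s p | A3

The nullable symbols are {A1, A3}.
ε ∉ L(G), so no ε-production is kept.
For each production, add variants omitting each subset of nullable occurrences: S → r A3 S gives r A3 S | r S. S → r A1 gives r A1 | r.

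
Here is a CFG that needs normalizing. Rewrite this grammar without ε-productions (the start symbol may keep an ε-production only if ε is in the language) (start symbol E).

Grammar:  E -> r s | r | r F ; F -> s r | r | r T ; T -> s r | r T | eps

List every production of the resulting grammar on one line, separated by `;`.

The nullable symbols are {T}.
ε ∉ L(G), so no ε-production is kept.
Expand every rule over subsets of its nullable positions: T → r T gives r T | r.

E -> r s | r | r F; F -> s r | r | r T; T -> s r | r T | r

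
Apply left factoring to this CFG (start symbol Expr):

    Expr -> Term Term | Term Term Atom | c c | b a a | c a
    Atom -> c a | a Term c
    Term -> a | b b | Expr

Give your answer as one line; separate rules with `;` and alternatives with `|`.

Expr has alternatives sharing prefix 'Term Term': factor to Expr → Term Term Expr1 with Expr1 → ε | Atom.
Expr has alternatives sharing prefix 'c': factor to Expr → c Expr2 with Expr2 → c | a.

Expr -> b a a | Term Term Expr1 | c Expr2; Atom -> c a | a Term c; Term -> a | b b | Expr; Expr1 -> ε | Atom; Expr2 -> c | a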